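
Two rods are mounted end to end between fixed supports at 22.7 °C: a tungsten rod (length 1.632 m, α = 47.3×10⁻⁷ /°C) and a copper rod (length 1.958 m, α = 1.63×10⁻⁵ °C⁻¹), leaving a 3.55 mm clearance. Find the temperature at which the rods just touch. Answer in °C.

T = 112 °C

Gap closes when ΔL₁ + ΔL₂ = 3.55 mm = 3.55×10⁻³ m
(α₁L₁ + α₂L₂)ΔT = g
α₁L₁ + α₂L₂ = 47.3×10⁻⁷×1.632 + 1.63×10⁻⁵×1.958 = 3.963476×10⁻⁵ m/K
ΔT = 3.55×10⁻³ / 3.963476×10⁻⁵ = 89.57 K
T = 22.7 + 89.57 = 112.27 °C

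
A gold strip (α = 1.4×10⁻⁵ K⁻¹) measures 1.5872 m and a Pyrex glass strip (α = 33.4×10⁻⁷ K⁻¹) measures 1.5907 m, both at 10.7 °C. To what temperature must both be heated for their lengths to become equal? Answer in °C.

L₁(1 + α₁ΔT) = L₂(1 + α₂ΔT) ⇒ ΔT = (L₂ − L₁)/(α₁L₁ − α₂L₂)
L₂ − L₁ = 1.5907 − 1.5872 = 3.50×10⁻³ m
α₁L₁ − α₂L₂ = 1.4×10⁻⁵×1.5872 − 33.4×10⁻⁷×1.5907 = 1.6907862×10⁻⁵ m/K
ΔT = 3.50×10⁻³ / 1.6907862×10⁻⁵ = 207.004 K
T = 10.7 + 207.004 = 217.704 °C

T = 217.7 °C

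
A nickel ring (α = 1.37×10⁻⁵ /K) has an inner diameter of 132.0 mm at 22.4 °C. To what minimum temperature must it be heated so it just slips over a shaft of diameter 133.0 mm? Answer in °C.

T = 575 °C

Required Δd = 133.0 − 132.0 = 1.0 mm
Δd = αd₀ΔT ⇒ ΔT = Δd/(αd₀) = 1.0 / (1.37×10⁻⁵ × 132.0) = 552.98 K
T_min = 22.4 + 552.98 = 575.38 °C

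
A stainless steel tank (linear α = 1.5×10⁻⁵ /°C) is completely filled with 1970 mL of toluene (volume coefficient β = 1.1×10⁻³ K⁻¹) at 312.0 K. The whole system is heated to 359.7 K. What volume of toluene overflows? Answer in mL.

The tank also expands: β_container ≈ 3α = 4.5×10⁻⁵ /K
Net overflow = V₀(β_liq − 3α_cont)ΔT
β − 3α = 1.10×10⁻³ − 4.5×10⁻⁵ = 1.055×10⁻³ /K; ΔT = 47.7 K
ΔV = 1970 × 1.055×10⁻³ × 47.7 = 99.1 mL

99.1 mL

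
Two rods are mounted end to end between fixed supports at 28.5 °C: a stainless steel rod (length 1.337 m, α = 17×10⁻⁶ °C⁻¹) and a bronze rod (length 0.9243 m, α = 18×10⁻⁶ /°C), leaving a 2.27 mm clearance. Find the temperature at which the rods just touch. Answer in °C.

α₁L₁ = 2.2729×10⁻⁵ m/K, α₂L₂ = 1.66374×10⁻⁵ m/K → total 3.93664×10⁻⁵ m/K
ΔT = g/(α₁L₁+α₂L₂) = 2.27×10⁻³ / 3.93664×10⁻⁵ = 57.663 K
T = 28.5 + 57.663 = 86.163 °C

T = 86.2 °C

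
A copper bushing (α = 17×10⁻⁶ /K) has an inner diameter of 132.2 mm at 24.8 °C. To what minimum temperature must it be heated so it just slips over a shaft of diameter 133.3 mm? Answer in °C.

Required Δd = 133.3 − 132.2 = 1.1 mm
Δd = αd₀ΔT ⇒ ΔT = Δd/(αd₀) = 1.1 / (17×10⁻⁶ × 132.2) = 489.45 K
T_min = 24.8 + 489.45 = 514.25 °C

T = 514 °C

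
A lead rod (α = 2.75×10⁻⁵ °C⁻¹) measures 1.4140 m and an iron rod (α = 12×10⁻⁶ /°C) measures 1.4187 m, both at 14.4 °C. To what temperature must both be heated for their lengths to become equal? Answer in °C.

T = 229.4 °C

L₁(1 + α₁ΔT) = L₂(1 + α₂ΔT) ⇒ ΔT = (L₂ − L₁)/(α₁L₁ − α₂L₂)
L₂ − L₁ = 1.4187 − 1.4140 = 4.70×10⁻³ m
α₁L₁ − α₂L₂ = 2.75×10⁻⁵×1.4140 − 12×10⁻⁶×1.4187 = 2.18606×10⁻⁵ m/K
ΔT = 4.70×10⁻³ / 2.18606×10⁻⁵ = 214.999 K
T = 14.4 + 214.999 = 229.399 °C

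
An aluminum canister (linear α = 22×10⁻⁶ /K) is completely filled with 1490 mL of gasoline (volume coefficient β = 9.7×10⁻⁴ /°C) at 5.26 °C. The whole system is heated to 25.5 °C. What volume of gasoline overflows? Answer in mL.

The canister also expands: β_container ≈ 3α = 6.6×10⁻⁵ /K
Net overflow = V₀(β_liq − 3α_cont)ΔT
β − 3α = 9.70×10⁻⁴ − 6.6×10⁻⁵ = 9.04×10⁻⁴ /K; ΔT = 20.24 K
ΔV = 1490 × 9.04×10⁻⁴ × 20.24 = 27.3 mL

27.3 mL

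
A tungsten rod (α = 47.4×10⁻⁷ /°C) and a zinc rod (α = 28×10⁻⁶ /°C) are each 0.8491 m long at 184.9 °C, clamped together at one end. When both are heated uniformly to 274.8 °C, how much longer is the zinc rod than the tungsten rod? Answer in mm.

1.78 mm

ΔT = 89.9 K
tungsten: ΔL = 47.4×10⁻⁷ × 0.8491 m × 89.9 = 3.6182×10⁻⁴ m = 0.36182 mm
zinc: ΔL = 28×10⁻⁶ × 0.8491 m × 89.9 = 2.1374×10⁻³ m = 2.1374 mm
difference = 2.1374 − 0.36182 = 1.77558 mm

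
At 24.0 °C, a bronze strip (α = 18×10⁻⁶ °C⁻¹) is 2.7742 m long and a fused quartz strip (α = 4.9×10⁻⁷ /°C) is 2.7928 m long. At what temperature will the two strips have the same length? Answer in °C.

Equal length when α₁L₁ΔT − α₂L₂ΔT = L₂ − L₁ = 1.86×10⁻² m
α₁L₁ = 4.99356×10⁻⁵, α₂L₂ = 1.368472×10⁻⁶ → Δ(αL) = 4.8567128×10⁻⁵ m/K
ΔT = 1.86×10⁻² / 4.8567128×10⁻⁵ = 382.975 K, so T = 24.0 + 382.975 = 406.975 °C

T = 407.0 °C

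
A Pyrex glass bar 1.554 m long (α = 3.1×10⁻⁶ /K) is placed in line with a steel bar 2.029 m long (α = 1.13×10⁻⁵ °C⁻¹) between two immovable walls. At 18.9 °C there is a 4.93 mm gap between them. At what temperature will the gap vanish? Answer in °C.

T = 197 °C

α₁L₁ = 4.8174×10⁻⁶ m/K, α₂L₂ = 2.29277×10⁻⁵ m/K → total 2.77451×10⁻⁵ m/K
ΔT = g/(α₁L₁+α₂L₂) = 4.93×10⁻³ / 2.77451×10⁻⁵ = 177.69 K
T = 18.9 + 177.69 = 196.59 °C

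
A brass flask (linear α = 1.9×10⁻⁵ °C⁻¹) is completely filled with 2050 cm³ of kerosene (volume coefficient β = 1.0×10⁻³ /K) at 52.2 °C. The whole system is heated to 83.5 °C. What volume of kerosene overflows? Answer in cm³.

60.5 cm³

The flask also expands: β_container ≈ 3α = 5.7×10⁻⁵ /K
Net overflow = V₀(β_liq − 3α_cont)ΔT
β − 3α = 1.00×10⁻³ − 5.7×10⁻⁵ = 9.43×10⁻⁴ /K; ΔT = 31.3 K
ΔV = 2050 × 9.43×10⁻⁴ × 31.3 = 60.5 cm³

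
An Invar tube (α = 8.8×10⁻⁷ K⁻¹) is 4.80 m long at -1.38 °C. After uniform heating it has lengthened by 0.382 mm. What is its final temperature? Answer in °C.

ΔL = αL₀ΔT ⇒ ΔT = ΔL / (αL₀)
ΔT = 0.382×10⁻³ m / (8.8×10⁻⁷ × 4.80 m) = 90.436 K
T = -1.38 + 90.436 = 89.056 °C

T = 89.1 °C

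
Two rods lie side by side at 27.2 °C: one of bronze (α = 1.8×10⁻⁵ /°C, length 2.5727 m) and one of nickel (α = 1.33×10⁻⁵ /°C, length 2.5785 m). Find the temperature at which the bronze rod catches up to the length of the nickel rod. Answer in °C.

Equal length when α₁L₁ΔT − α₂L₂ΔT = L₂ − L₁ = 5.80×10⁻³ m
α₁L₁ = 4.63086×10⁻⁵, α₂L₂ = 3.429405×10⁻⁵ → Δ(αL) = 1.201455×10⁻⁵ m/K
ΔT = 5.80×10⁻³ / 1.201455×10⁻⁵ = 482.748 K, so T = 27.2 + 482.748 = 509.948 °C

T = 509.9 °C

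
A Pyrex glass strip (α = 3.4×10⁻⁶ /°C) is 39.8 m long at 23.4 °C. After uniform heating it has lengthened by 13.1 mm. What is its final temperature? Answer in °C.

ΔL = αL₀ΔT ⇒ ΔT = ΔL / (αL₀)
ΔT = 13.1×10⁻³ m / (3.4×10⁻⁶ × 39.8 m) = 96.81 K
T = 23.4 + 96.81 = 120.21 °C

T = 120 °C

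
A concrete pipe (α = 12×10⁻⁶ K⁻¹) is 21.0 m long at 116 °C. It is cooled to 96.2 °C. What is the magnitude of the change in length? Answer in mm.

|ΔT| = |96.2 − 116| = 19.8 K
ΔL = αL₀ΔT = (12×10⁻⁶)(21.0)(19.8) = 4.99×10⁻³ m

ΔL = 4.99 mm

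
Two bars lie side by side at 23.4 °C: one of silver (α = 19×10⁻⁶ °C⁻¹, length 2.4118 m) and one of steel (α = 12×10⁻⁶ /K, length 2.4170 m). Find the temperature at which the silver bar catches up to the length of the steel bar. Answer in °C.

Equal length when α₁L₁ΔT − α₂L₂ΔT = L₂ − L₁ = 5.20×10⁻³ m
α₁L₁ = 4.58242×10⁻⁵, α₂L₂ = 2.9004×10⁻⁵ → Δ(αL) = 1.68202×10⁻⁵ m/K
ΔT = 5.20×10⁻³ / 1.68202×10⁻⁵ = 309.152 K, so T = 23.4 + 309.152 = 332.552 °C

T = 332.6 °C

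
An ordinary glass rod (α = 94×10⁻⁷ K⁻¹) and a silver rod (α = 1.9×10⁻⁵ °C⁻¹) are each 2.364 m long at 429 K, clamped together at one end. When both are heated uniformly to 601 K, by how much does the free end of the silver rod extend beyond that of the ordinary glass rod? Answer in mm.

ΔT = 172 K
ordinary glass: ΔL = 94×10⁻⁷ × 2.364 m × 172 = 3.8221×10⁻³ m = 3.8221 mm
silver: ΔL = 1.9×10⁻⁵ × 2.364 m × 172 = 7.7256×10⁻³ m = 7.7256 mm
difference = 7.7256 − 3.8221 = 3.9035 mm

3.90 mm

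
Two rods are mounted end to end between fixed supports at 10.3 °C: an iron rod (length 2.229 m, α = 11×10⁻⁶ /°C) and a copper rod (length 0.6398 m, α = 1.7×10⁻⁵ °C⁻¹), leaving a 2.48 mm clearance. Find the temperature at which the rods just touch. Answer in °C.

Gap closes when ΔL₁ + ΔL₂ = 2.48 mm = 2.48×10⁻³ m
(α₁L₁ + α₂L₂)ΔT = g
α₁L₁ + α₂L₂ = 11×10⁻⁶×2.229 + 1.7×10⁻⁵×0.6398 = 3.53956×10⁻⁵ m/K
ΔT = 2.48×10⁻³ / 3.53956×10⁻⁵ = 70.065 K
T = 10.3 + 70.065 = 80.365 °C

T = 80.4 °C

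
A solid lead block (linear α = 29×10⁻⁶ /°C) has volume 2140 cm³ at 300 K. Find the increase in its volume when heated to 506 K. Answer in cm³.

Isotropic solid: β ≈ 3α = 8.7×10⁻⁵ /K; ΔT = 206 K
ΔV = 3αV₀ΔT = 3(29×10⁻⁶)(2140)(206) = 38.4 cm³

ΔV = 38.4 cm³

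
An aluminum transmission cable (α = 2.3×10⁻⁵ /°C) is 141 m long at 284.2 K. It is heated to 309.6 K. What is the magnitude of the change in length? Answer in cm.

|ΔT| = |309.6 − 284.2| = 25.4 K
ΔL = αL₀ΔT = (2.3×10⁻⁵)(141)(25.4) = 8.24×10⁻² m

ΔL = 8.24 cm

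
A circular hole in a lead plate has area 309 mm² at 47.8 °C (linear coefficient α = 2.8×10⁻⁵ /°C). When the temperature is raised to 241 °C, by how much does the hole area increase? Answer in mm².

Area coefficient ≈ 2α; |ΔT| = 193.2 K
ΔA = 2αA₀ΔT = 2(2.8×10⁻⁵)(309)(193.2) = 3.34 mm²

ΔA = 3.34 mm²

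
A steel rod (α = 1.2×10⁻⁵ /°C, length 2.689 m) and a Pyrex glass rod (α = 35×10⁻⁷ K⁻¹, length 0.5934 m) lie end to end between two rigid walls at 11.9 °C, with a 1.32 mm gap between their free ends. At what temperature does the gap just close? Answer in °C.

Gap closes when ΔL₁ + ΔL₂ = 1.32 mm = 1.32×10⁻³ m
(α₁L₁ + α₂L₂)ΔT = g
α₁L₁ + α₂L₂ = 1.2×10⁻⁵×2.689 + 35×10⁻⁷×0.5934 = 3.43449×10⁻⁵ m/K
ΔT = 1.32×10⁻³ / 3.43449×10⁻⁵ = 38.434 K
T = 11.9 + 38.434 = 50.334 °C

T = 50.3 °C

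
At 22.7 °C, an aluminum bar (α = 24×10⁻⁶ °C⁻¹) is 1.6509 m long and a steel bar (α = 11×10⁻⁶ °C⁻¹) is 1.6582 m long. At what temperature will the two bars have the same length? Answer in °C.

L₁(1 + α₁ΔT) = L₂(1 + α₂ΔT) ⇒ ΔT = (L₂ − L₁)/(α₁L₁ − α₂L₂)
L₂ − L₁ = 1.6582 − 1.6509 = 7.30×10⁻³ m
α₁L₁ − α₂L₂ = 24×10⁻⁶×1.6509 − 11×10⁻⁶×1.6582 = 2.13814×10⁻⁵ m/K
ΔT = 7.30×10⁻³ / 2.13814×10⁻⁵ = 341.418 K
T = 22.7 + 341.418 = 364.118 °C

T = 364.1 °C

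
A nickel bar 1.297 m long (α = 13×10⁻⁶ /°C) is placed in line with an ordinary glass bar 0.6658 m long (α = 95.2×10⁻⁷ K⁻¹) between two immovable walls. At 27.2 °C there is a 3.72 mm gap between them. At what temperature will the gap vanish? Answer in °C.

T = 188 °C

Gap closes when ΔL₁ + ΔL₂ = 3.72 mm = 3.72×10⁻³ m
(α₁L₁ + α₂L₂)ΔT = g
α₁L₁ + α₂L₂ = 13×10⁻⁶×1.297 + 95.2×10⁻⁷×0.6658 = 2.3199416×10⁻⁵ m/K
ΔT = 3.72×10⁻³ / 2.3199416×10⁻⁵ = 160.35 K
T = 27.2 + 160.35 = 187.55 °C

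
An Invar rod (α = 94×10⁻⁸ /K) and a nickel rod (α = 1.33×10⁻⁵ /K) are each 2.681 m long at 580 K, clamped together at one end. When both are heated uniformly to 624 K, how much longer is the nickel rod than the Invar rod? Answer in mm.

ΔT = 44 K
Invar: ΔL = 94×10⁻⁸ × 2.681 m × 44 = 1.1089×10⁻⁴ m = 0.11089 mm
nickel: ΔL = 1.33×10⁻⁵ × 2.681 m × 44 = 1.5689×10⁻³ m = 1.5689 mm
difference = 1.5689 − 0.11089 = 1.45801 mm

1.46 mm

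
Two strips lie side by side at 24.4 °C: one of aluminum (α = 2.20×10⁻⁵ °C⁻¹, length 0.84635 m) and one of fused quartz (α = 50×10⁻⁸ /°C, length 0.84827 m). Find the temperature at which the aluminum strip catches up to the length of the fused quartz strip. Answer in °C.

Equal length when α₁L₁ΔT − α₂L₂ΔT = L₂ − L₁ = 1.92×10⁻³ m
α₁L₁ = 1.86197×10⁻⁵, α₂L₂ = 4.24135×10⁻⁷ → Δ(αL) = 1.8195565×10⁻⁵ m/K
ΔT = 1.92×10⁻³ / 1.8195565×10⁻⁵ = 105.520 K, so T = 24.4 + 105.520 = 129.920 °C

T = 129.9 °C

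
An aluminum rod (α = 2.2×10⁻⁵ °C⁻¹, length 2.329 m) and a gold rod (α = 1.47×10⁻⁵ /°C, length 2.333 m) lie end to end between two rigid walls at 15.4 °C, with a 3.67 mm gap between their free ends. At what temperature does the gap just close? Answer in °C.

T = 58.3 °C

Gap closes when ΔL₁ + ΔL₂ = 3.67 mm = 3.67×10⁻³ m
(α₁L₁ + α₂L₂)ΔT = g
α₁L₁ + α₂L₂ = 2.2×10⁻⁵×2.329 + 1.47×10⁻⁵×2.333 = 8.55331×10⁻⁵ m/K
ΔT = 3.67×10⁻³ / 8.55331×10⁻⁵ = 42.907 K
T = 15.4 + 42.907 = 58.307 °C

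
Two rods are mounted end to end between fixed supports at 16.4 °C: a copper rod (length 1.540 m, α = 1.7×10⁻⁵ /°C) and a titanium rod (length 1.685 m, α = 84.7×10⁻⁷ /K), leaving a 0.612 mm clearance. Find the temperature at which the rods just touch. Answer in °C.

Gap closes when ΔL₁ + ΔL₂ = 0.612 mm = 6.12×10⁻⁴ m
(α₁L₁ + α₂L₂)ΔT = g
α₁L₁ + α₂L₂ = 1.7×10⁻⁵×1.540 + 84.7×10⁻⁷×1.685 = 4.045195×10⁻⁵ m/K
ΔT = 6.12×10⁻⁴ / 4.045195×10⁻⁵ = 15.129 K
T = 16.4 + 15.129 = 31.529 °C

T = 31.5 °C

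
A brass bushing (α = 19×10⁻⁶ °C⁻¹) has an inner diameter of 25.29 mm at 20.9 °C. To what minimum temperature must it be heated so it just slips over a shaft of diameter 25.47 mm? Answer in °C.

Required Δd = 25.47 − 25.29 = 0.18 mm
Δd = αd₀ΔT ⇒ ΔT = Δd/(αd₀) = 0.18 / (19×10⁻⁶ × 25.29) = 374.60 K
T_min = 20.9 + 374.60 = 395.50 °C

T = 396 °C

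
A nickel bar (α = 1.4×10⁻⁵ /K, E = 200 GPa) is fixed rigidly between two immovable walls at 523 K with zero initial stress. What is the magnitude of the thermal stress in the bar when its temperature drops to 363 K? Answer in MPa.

σ = 448 MPa

Fully constrained: the free strain ε = αΔT is blocked, so σ = Eε = EαΔT.
|ΔT| = 160 K
σ = 200×10⁹ × 1.4×10⁻⁵ × 160 = 4.48×10⁸ Pa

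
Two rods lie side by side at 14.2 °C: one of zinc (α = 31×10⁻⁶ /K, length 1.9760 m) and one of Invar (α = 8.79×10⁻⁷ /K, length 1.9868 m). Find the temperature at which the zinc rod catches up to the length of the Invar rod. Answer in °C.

T = 195.7 °C

L₁(1 + α₁ΔT) = L₂(1 + α₂ΔT) ⇒ ΔT = (L₂ − L₁)/(α₁L₁ − α₂L₂)
L₂ − L₁ = 1.9868 − 1.9760 = 1.08×10⁻² m
α₁L₁ − α₂L₂ = 31×10⁻⁶×1.9760 − 8.79×10⁻⁷×1.9868 = 5.95096028×10⁻⁵ m/K
ΔT = 1.08×10⁻² / 5.95096028×10⁻⁵ = 181.483 K
T = 14.2 + 181.483 = 195.683 °C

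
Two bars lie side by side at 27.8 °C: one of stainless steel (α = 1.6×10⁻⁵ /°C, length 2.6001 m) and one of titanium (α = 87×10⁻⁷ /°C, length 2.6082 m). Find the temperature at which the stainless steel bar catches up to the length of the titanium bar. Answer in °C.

Equal length when α₁L₁ΔT − α₂L₂ΔT = L₂ − L₁ = 8.10×10⁻³ m
α₁L₁ = 4.16016×10⁻⁵, α₂L₂ = 2.269134×10⁻⁵ → Δ(αL) = 1.891026×10⁻⁵ m/K
ΔT = 8.10×10⁻³ / 1.891026×10⁻⁵ = 428.339 K, so T = 27.8 + 428.339 = 456.139 °C

T = 456.1 °C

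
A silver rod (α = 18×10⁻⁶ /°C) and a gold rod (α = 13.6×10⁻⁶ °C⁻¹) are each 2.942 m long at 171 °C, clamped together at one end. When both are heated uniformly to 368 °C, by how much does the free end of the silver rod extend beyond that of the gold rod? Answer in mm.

2.55 mm

ΔT = 197 K
silver: ΔL = 18×10⁻⁶ × 2.942 m × 197 = 1.0432×10⁻² m = 10.432 mm
gold: ΔL = 13.6×10⁻⁶ × 2.942 m × 197 = 7.8822×10⁻³ m = 7.8822 mm
difference = 10.432 − 7.8822 = 2.5498 mm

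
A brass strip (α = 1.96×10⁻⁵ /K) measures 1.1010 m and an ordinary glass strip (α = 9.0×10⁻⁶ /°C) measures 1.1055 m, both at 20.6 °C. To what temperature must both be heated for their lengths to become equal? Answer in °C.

T = 407.5 °C

Equal length when α₁L₁ΔT − α₂L₂ΔT = L₂ − L₁ = 4.50×10⁻³ m
α₁L₁ = 2.15796×10⁻⁵, α₂L₂ = 9.9495×10⁻⁶ → Δ(αL) = 1.16301×10⁻⁵ m/K
ΔT = 4.50×10⁻³ / 1.16301×10⁻⁵ = 386.927 K, so T = 20.6 + 386.927 = 407.527 °C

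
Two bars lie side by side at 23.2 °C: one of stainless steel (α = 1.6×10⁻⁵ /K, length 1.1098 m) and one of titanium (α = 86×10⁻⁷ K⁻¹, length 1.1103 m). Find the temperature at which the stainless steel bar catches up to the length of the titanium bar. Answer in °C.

L₁(1 + α₁ΔT) = L₂(1 + α₂ΔT) ⇒ ΔT = (L₂ − L₁)/(α₁L₁ − α₂L₂)
L₂ − L₁ = 1.1103 − 1.1098 = 5.00×10⁻⁴ m
α₁L₁ − α₂L₂ = 1.6×10⁻⁵×1.1098 − 86×10⁻⁷×1.1103 = 8.20822×10⁻⁶ m/K
ΔT = 5.00×10⁻⁴ / 8.20822×10⁻⁶ = 60.9145 K
T = 23.2 + 60.9145 = 84.1145 °C

T = 84.11 °C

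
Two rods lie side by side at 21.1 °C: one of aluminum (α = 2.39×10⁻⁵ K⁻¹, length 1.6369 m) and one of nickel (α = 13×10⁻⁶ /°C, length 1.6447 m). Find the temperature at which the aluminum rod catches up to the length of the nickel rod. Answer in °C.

T = 460.8 °C

L₁(1 + α₁ΔT) = L₂(1 + α₂ΔT) ⇒ ΔT = (L₂ − L₁)/(α₁L₁ − α₂L₂)
L₂ − L₁ = 1.6447 − 1.6369 = 7.80×10⁻³ m
α₁L₁ − α₂L₂ = 2.39×10⁻⁵×1.6369 − 13×10⁻⁶×1.6447 = 1.774081×10⁻⁵ m/K
ΔT = 7.80×10⁻³ / 1.774081×10⁻⁵ = 439.664 K
T = 21.1 + 439.664 = 460.764 °C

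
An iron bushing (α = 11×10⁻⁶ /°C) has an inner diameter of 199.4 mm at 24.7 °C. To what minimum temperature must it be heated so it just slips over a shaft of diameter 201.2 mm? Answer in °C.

T = 845 °C

Required Δd = 201.2 − 199.4 = 1.8 mm
Δd = αd₀ΔT ⇒ ΔT = Δd/(αd₀) = 1.8 / (11×10⁻⁶ × 199.4) = 820.64 K
T_min = 24.7 + 820.64 = 845.34 °C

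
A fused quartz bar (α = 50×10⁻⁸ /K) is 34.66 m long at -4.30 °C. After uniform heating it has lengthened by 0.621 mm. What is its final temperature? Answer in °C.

ΔL = αL₀ΔT ⇒ ΔT = ΔL / (αL₀)
ΔT = 0.621×10⁻³ m / (50×10⁻⁸ × 34.66 m) = 35.834 K
T = -4.30 + 35.834 = 31.534 °C

T = 31.5 °C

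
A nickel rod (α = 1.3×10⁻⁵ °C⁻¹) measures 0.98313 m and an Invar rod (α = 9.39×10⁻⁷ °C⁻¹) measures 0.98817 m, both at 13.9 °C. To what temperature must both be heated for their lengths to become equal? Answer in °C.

T = 439.1 °C

L₁(1 + α₁ΔT) = L₂(1 + α₂ΔT) ⇒ ΔT = (L₂ − L₁)/(α₁L₁ − α₂L₂)
L₂ − L₁ = 0.98817 − 0.98313 = 5.04×10⁻³ m
α₁L₁ − α₂L₂ = 1.3×10⁻⁵×0.98313 − 9.39×10⁻⁷×0.98817 = 1.185279837×10⁻⁵ m/K
ΔT = 5.04×10⁻³ / 1.185279837×10⁻⁵ = 425.216 K
T = 13.9 + 425.216 = 439.116 °C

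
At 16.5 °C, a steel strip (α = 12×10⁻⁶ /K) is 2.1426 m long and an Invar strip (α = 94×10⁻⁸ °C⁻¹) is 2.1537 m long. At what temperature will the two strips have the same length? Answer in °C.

T = 485.1 °C

Equal length when α₁L₁ΔT − α₂L₂ΔT = L₂ − L₁ = 1.11×10⁻² m
α₁L₁ = 2.57112×10⁻⁵, α₂L₂ = 2.024478×10⁻⁶ → Δ(αL) = 2.3686722×10⁻⁵ m/K
ΔT = 1.11×10⁻² / 2.3686722×10⁻⁵ = 468.617 K, so T = 16.5 + 468.617 = 485.117 °C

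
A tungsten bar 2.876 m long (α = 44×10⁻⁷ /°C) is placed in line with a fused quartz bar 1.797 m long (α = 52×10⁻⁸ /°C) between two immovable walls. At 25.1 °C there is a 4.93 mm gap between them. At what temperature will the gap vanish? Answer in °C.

T = 388 °C

α₁L₁ = 1.26544×10⁻⁵ m/K, α₂L₂ = 9.3444×10⁻⁷ m/K → total 1.358884×10⁻⁵ m/K
ΔT = g/(α₁L₁+α₂L₂) = 4.93×10⁻³ / 1.358884×10⁻⁵ = 362.80 K
T = 25.1 + 362.80 = 387.90 °C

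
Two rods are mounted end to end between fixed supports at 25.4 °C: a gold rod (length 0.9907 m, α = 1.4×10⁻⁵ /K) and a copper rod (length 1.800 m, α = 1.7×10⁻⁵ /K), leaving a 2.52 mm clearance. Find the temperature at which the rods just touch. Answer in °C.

T = 82.1 °C

α₁L₁ = 1.38698×10⁻⁵ m/K, α₂L₂ = 3.060×10⁻⁵ m/K → total 4.44698×10⁻⁵ m/K
ΔT = g/(α₁L₁+α₂L₂) = 2.52×10⁻³ / 4.44698×10⁻⁵ = 56.668 K
T = 25.4 + 56.668 = 82.068 °C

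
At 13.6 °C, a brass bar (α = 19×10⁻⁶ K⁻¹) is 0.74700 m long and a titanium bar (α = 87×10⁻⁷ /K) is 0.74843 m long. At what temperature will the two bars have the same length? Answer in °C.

Equal length when α₁L₁ΔT − α₂L₂ΔT = L₂ − L₁ = 1.43×10⁻³ m
α₁L₁ = 1.4193×10⁻⁵, α₂L₂ = 6.511341×10⁻⁶ → Δ(αL) = 7.681659×10⁻⁶ m/K
ΔT = 1.43×10⁻³ / 7.681659×10⁻⁶ = 186.158 K, so T = 13.6 + 186.158 = 199.758 °C

T = 199.8 °C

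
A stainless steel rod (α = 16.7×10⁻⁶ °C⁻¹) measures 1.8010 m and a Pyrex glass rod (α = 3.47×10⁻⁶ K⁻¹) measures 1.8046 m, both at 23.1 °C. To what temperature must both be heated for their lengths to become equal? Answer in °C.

T = 174.3 °C

L₁(1 + α₁ΔT) = L₂(1 + α₂ΔT) ⇒ ΔT = (L₂ − L₁)/(α₁L₁ − α₂L₂)
L₂ − L₁ = 1.8046 − 1.8010 = 3.60×10⁻³ m
α₁L₁ − α₂L₂ = 16.7×10⁻⁶×1.8010 − 3.47×10⁻⁶×1.8046 = 2.3814738×10⁻⁵ m/K
ΔT = 3.60×10⁻³ / 2.3814738×10⁻⁵ = 151.167 K
T = 23.1 + 151.167 = 174.267 °C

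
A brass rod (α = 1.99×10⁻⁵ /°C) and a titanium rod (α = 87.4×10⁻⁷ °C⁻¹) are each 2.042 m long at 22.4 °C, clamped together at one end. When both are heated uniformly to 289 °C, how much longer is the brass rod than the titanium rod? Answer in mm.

6.08 mm

ΔT = 266.6 K
brass: ΔL = 1.99×10⁻⁵ × 2.042 m × 266.6 = 1.0834×10⁻² m = 10.834 mm
titanium: ΔL = 87.4×10⁻⁷ × 2.042 m × 266.6 = 4.7580×10⁻³ m = 4.7580 mm
difference = 10.834 − 4.7580 = 6.076 mm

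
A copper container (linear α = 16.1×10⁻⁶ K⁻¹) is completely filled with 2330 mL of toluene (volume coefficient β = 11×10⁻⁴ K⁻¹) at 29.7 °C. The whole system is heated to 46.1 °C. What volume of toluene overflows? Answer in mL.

40.2 mL

The container also expands: β_container ≈ 3α = 4.83×10⁻⁵ /K
Net overflow = V₀(β_liq − 3α_cont)ΔT
β − 3α = 1.10×10⁻³ − 4.83×10⁻⁵ = 1.0517×10⁻³ /K; ΔT = 16.4 K
ΔV = 2330 × 1.0517×10⁻³ × 16.4 = 40.2 mL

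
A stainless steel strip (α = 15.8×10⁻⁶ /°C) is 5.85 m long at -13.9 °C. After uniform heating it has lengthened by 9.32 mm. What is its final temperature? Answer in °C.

T = 86.9 °C

ΔL = αL₀ΔT ⇒ ΔT = ΔL / (αL₀)
ΔT = 9.32×10⁻³ m / (15.8×10⁻⁶ × 5.85 m) = 100.833 K
T = -13.9 + 100.833 = 86.933 °C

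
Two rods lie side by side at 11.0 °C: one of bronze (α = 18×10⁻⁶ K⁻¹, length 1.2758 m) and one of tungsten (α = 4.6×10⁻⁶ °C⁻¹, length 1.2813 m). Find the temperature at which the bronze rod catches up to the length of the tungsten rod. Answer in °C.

L₁(1 + α₁ΔT) = L₂(1 + α₂ΔT) ⇒ ΔT = (L₂ − L₁)/(α₁L₁ − α₂L₂)
L₂ − L₁ = 1.2813 − 1.2758 = 5.50×10⁻³ m
α₁L₁ − α₂L₂ = 18×10⁻⁶×1.2758 − 4.6×10⁻⁶×1.2813 = 1.707042×10⁻⁵ m/K
ΔT = 5.50×10⁻³ / 1.707042×10⁻⁵ = 322.195 K
T = 11.0 + 322.195 = 333.195 °C

T = 333.2 °C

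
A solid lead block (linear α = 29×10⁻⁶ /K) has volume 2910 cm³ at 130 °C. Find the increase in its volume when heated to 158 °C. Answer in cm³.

ΔV = 7.09 cm³

Isotropic solid: β ≈ 3α = 8.7×10⁻⁵ /K; ΔT = 28 K
ΔV = 3αV₀ΔT = 3(29×10⁻⁶)(2910)(28) = 7.09 cm³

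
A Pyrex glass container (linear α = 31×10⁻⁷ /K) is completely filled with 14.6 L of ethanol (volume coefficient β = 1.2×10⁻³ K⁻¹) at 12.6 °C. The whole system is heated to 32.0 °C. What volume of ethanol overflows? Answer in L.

0.337 L

The container also expands: β_container ≈ 3α = 9.3×10⁻⁶ /K
Net overflow = V₀(β_liq − 3α_cont)ΔT
β − 3α = 1.20×10⁻³ − 9.3×10⁻⁶ = 1.1907×10⁻³ /K; ΔT = 19.4 K
ΔV = 14.6 × 1.1907×10⁻³ × 19.4 = 0.337 L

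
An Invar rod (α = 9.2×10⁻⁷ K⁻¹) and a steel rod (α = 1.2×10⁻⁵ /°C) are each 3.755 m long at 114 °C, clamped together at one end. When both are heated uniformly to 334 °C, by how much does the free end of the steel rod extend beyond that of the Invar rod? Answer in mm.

ΔT = 220 K
Invar: ΔL = 9.2×10⁻⁷ × 3.755 m × 220 = 7.6001×10⁻⁴ m = 0.76001 mm
steel: ΔL = 1.2×10⁻⁵ × 3.755 m × 220 = 9.9132×10⁻³ m = 9.9132 mm
difference = 9.9132 − 0.76001 = 9.15319 mm

9.15 mm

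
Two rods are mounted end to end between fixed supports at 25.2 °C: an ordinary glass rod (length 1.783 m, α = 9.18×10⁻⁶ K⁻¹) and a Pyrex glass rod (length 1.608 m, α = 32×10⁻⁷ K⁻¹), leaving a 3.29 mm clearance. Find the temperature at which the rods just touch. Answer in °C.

T = 178 °C

α₁L₁ = 1.636794×10⁻⁵ m/K, α₂L₂ = 5.1456×10⁻⁶ m/K → total 2.151354×10⁻⁵ m/K
ΔT = g/(α₁L₁+α₂L₂) = 3.29×10⁻³ / 2.151354×10⁻⁵ = 152.93 K
T = 25.2 + 152.93 = 178.13 °C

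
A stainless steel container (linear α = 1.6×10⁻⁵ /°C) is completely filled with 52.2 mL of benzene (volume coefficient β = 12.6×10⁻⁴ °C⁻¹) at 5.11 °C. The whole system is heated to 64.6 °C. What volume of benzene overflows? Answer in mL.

The container also expands: β_container ≈ 3α = 4.8×10⁻⁵ /K
Net overflow = V₀(β_liq − 3α_cont)ΔT
β − 3α = 1.26×10⁻³ − 4.8×10⁻⁵ = 1.212×10⁻³ /K; ΔT = 59.49 K
ΔV = 52.2 × 1.212×10⁻³ × 59.49 = 3.76 mL

3.76 mL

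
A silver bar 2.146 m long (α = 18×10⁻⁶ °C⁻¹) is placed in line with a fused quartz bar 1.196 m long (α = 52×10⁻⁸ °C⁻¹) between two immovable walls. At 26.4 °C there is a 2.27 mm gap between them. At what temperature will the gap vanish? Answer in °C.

Gap closes when ΔL₁ + ΔL₂ = 2.27 mm = 2.27×10⁻³ m
(α₁L₁ + α₂L₂)ΔT = g
α₁L₁ + α₂L₂ = 18×10⁻⁶×2.146 + 52×10⁻⁸×1.196 = 3.924992×10⁻⁵ m/K
ΔT = 2.27×10⁻³ / 3.924992×10⁻⁵ = 57.835 K
T = 26.4 + 57.835 = 84.235 °C

T = 84.2 °C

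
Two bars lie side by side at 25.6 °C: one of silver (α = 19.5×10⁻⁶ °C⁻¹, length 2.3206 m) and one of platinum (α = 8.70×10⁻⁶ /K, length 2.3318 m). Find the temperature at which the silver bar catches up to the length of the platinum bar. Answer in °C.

T = 474.2 °C

Equal length when α₁L₁ΔT − α₂L₂ΔT = L₂ − L₁ = 1.12×10⁻² m
α₁L₁ = 4.52517×10⁻⁵, α₂L₂ = 2.028666×10⁻⁵ → Δ(αL) = 2.496504×10⁻⁵ m/K
ΔT = 1.12×10⁻² / 2.496504×10⁻⁵ = 448.627 K, so T = 25.6 + 448.627 = 474.227 °C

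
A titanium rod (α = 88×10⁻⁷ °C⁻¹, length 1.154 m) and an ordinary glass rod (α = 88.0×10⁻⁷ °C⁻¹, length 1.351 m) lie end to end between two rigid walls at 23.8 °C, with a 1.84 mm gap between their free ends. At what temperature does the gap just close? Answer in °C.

Gap closes when ΔL₁ + ΔL₂ = 1.84 mm = 1.84×10⁻³ m
(α₁L₁ + α₂L₂)ΔT = g
α₁L₁ + α₂L₂ = 88×10⁻⁷×1.154 + 88.0×10⁻⁷×1.351 = 2.2044×10⁻⁵ m/K
ΔT = 1.84×10⁻³ / 2.2044×10⁻⁵ = 83.47 K
T = 23.8 + 83.47 = 107.27 °C

T = 107 °C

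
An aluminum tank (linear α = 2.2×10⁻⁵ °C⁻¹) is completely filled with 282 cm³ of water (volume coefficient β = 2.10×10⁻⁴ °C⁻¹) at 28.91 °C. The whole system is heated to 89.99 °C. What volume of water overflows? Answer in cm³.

2.48 cm³

The tank also expands: β_container ≈ 3α = 6.6×10⁻⁵ /K
Net overflow = V₀(β_liq − 3α_cont)ΔT
β − 3α = 2.10×10⁻⁴ − 6.6×10⁻⁵ = 1.44×10⁻⁴ /K; ΔT = 61.08 K
ΔV = 282 × 1.44×10⁻⁴ × 61.08 = 2.48 cm³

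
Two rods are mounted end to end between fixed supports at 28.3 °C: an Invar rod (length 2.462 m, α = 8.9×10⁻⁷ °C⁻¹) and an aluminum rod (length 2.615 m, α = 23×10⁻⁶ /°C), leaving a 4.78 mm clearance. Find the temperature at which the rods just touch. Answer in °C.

Gap closes when ΔL₁ + ΔL₂ = 4.78 mm = 4.78×10⁻³ m
(α₁L₁ + α₂L₂)ΔT = g
α₁L₁ + α₂L₂ = 8.9×10⁻⁷×2.462 + 23×10⁻⁶×2.615 = 6.233618×10⁻⁵ m/K
ΔT = 4.78×10⁻³ / 6.233618×10⁻⁵ = 76.68 K
T = 28.3 + 76.68 = 104.98 °C

T = 105 °C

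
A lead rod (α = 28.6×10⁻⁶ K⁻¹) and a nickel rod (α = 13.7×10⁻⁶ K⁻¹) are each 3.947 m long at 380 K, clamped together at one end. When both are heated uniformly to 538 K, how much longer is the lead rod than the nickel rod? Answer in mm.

9.29 mm

ΔT = 158 K
lead: ΔL = 28.6×10⁻⁶ × 3.947 m × 158 = 1.7836×10⁻² m = 17.836 mm
nickel: ΔL = 13.7×10⁻⁶ × 3.947 m × 158 = 8.5437×10⁻³ m = 8.5437 mm
difference = 17.836 − 8.5437 = 9.2923 mm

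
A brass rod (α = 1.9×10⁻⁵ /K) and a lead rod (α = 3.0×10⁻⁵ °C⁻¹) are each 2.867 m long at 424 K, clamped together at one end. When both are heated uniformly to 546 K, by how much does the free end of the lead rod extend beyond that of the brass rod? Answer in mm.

ΔT = 122 K
brass: ΔL = 1.9×10⁻⁵ × 2.867 m × 122 = 6.6457×10⁻³ m = 6.6457 mm
lead: ΔL = 3.0×10⁻⁵ × 2.867 m × 122 = 1.0493×10⁻² m = 10.493 mm
difference = 10.493 − 6.6457 = 3.8473 mm

3.85 mm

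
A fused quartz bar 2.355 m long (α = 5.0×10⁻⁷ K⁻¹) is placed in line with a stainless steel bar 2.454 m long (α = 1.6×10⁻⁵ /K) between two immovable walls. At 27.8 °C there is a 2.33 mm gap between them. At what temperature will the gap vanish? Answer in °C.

T = 85.4 °C

α₁L₁ = 1.1775×10⁻⁶ m/K, α₂L₂ = 3.9264×10⁻⁵ m/K → total 4.04415×10⁻⁵ m/K
ΔT = g/(α₁L₁+α₂L₂) = 2.33×10⁻³ / 4.04415×10⁻⁵ = 57.614 K
T = 27.8 + 57.614 = 85.414 °C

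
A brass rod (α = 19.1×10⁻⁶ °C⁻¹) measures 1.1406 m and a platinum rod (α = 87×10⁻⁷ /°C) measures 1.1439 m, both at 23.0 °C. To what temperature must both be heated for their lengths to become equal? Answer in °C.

T = 301.9 °C

Equal length when α₁L₁ΔT − α₂L₂ΔT = L₂ − L₁ = 3.30×10⁻³ m
α₁L₁ = 2.178546×10⁻⁵, α₂L₂ = 9.95193×10⁻⁶ → Δ(αL) = 1.183353×10⁻⁵ m/K
ΔT = 3.30×10⁻³ / 1.183353×10⁻⁵ = 278.869 K, so T = 23.0 + 278.869 = 301.869 °C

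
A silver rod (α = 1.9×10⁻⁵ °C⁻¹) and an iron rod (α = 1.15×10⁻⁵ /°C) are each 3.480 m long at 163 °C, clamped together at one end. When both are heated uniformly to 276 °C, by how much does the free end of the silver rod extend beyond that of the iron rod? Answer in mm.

ΔT = 113 K
silver: ΔL = 1.9×10⁻⁵ × 3.480 m × 113 = 7.4716×10⁻³ m = 7.4716 mm
iron: ΔL = 1.15×10⁻⁵ × 3.480 m × 113 = 4.5223×10⁻³ m = 4.5223 mm
difference = 7.4716 − 4.5223 = 2.9493 mm

2.95 mm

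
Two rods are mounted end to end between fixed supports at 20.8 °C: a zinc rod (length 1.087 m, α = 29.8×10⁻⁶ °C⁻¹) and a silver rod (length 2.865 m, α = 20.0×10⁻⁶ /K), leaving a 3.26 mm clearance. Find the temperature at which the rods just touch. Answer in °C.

T = 57.1 °C

Gap closes when ΔL₁ + ΔL₂ = 3.26 mm = 3.26×10⁻³ m
(α₁L₁ + α₂L₂)ΔT = g
α₁L₁ + α₂L₂ = 29.8×10⁻⁶×1.087 + 20.0×10⁻⁶×2.865 = 8.96926×10⁻⁵ m/K
ΔT = 3.26×10⁻³ / 8.96926×10⁻⁵ = 36.346 K
T = 20.8 + 36.346 = 57.146 °C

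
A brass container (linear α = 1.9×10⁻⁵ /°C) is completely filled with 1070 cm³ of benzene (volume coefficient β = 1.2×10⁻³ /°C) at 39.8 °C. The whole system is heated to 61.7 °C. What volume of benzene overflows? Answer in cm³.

The container also expands: β_container ≈ 3α = 5.7×10⁻⁵ /K
Net overflow = V₀(β_liq − 3α_cont)ΔT
β − 3α = 1.20×10⁻³ − 5.7×10⁻⁵ = 1.143×10⁻³ /K; ΔT = 21.9 K
ΔV = 1070 × 1.143×10⁻³ × 21.9 = 26.8 cm³

26.8 cm³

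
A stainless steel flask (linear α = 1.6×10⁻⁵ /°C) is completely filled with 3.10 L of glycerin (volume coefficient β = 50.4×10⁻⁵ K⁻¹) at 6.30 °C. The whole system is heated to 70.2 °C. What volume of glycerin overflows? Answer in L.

0.0903 L

The flask also expands: β_container ≈ 3α = 4.8×10⁻⁵ /K
Net overflow = V₀(β_liq − 3α_cont)ΔT
β − 3α = 5.04×10⁻⁴ − 4.8×10⁻⁵ = 4.56×10⁻⁴ /K; ΔT = 63.90 K
ΔV = 3.10 × 4.56×10⁻⁴ × 63.90 = 0.0903 L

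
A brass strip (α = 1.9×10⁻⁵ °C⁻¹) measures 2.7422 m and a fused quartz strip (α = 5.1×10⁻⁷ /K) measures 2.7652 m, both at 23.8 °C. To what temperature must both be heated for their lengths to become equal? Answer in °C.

T = 477.5 °C

L₁(1 + α₁ΔT) = L₂(1 + α₂ΔT) ⇒ ΔT = (L₂ − L₁)/(α₁L₁ − α₂L₂)
L₂ − L₁ = 2.7652 − 2.7422 = 2.30×10⁻² m
α₁L₁ − α₂L₂ = 1.9×10⁻⁵×2.7422 − 5.1×10⁻⁷×2.7652 = 5.0691548×10⁻⁵ m/K
ΔT = 2.30×10⁻² / 5.0691548×10⁻⁵ = 453.725 K
T = 23.8 + 453.725 = 477.525 °C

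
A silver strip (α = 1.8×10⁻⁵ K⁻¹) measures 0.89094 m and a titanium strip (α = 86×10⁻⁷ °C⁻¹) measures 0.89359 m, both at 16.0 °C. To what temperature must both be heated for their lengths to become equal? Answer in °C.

T = 333.3 °C

Equal length when α₁L₁ΔT − α₂L₂ΔT = L₂ − L₁ = 2.65×10⁻³ m
α₁L₁ = 1.603692×10⁻⁵, α₂L₂ = 7.684874×10⁻⁶ → Δ(αL) = 8.352046×10⁻⁶ m/K
ΔT = 2.65×10⁻³ / 8.352046×10⁻⁶ = 317.288 K, so T = 16.0 + 317.288 = 333.288 °C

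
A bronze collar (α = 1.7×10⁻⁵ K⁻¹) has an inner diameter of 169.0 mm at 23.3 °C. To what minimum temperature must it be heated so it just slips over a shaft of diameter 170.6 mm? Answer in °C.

Required Δd = 170.6 − 169.0 = 1.6 mm
Δd = αd₀ΔT ⇒ ΔT = Δd/(αd₀) = 1.6 / (1.7×10⁻⁵ × 169.0) = 556.91 K
T_min = 23.3 + 556.91 = 580.21 °C

T = 580 °C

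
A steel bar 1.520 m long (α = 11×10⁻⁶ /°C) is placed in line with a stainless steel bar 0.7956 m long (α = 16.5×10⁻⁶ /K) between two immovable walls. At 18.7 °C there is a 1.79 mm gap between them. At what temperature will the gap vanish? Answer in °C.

Gap closes when ΔL₁ + ΔL₂ = 1.79 mm = 1.79×10⁻³ m
(α₁L₁ + α₂L₂)ΔT = g
α₁L₁ + α₂L₂ = 11×10⁻⁶×1.520 + 16.5×10⁻⁶×0.7956 = 2.98474×10⁻⁵ m/K
ΔT = 1.79×10⁻³ / 2.98474×10⁻⁵ = 59.972 K
T = 18.7 + 59.972 = 78.672 °C

T = 78.7 °C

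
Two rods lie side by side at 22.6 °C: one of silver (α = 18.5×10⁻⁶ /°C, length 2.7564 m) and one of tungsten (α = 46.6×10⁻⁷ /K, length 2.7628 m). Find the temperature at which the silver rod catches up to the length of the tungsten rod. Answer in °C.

Equal length when α₁L₁ΔT − α₂L₂ΔT = L₂ − L₁ = 6.40×10⁻³ m
α₁L₁ = 5.09934×10⁻⁵, α₂L₂ = 1.2874648×10⁻⁵ → Δ(αL) = 3.8118752×10⁻⁵ m/K
ΔT = 6.40×10⁻³ / 3.8118752×10⁻⁵ = 167.896 K, so T = 22.6 + 167.896 = 190.496 °C

T = 190.5 °C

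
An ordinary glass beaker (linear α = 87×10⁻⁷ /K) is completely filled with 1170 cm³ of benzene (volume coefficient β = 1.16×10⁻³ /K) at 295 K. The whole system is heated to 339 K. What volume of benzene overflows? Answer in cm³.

The beaker also expands: β_container ≈ 3α = 2.61×10⁻⁵ /K
Net overflow = V₀(β_liq − 3α_cont)ΔT
β − 3α = 1.16×10⁻³ − 2.61×10⁻⁵ = 1.1339×10⁻³ /K; ΔT = 44 K
ΔV = 1170 × 1.1339×10⁻³ × 44 = 58.4 cm³

58.4 cm³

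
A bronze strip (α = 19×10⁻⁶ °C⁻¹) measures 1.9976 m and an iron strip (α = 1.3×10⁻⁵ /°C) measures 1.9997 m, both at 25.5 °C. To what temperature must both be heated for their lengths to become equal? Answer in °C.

L₁(1 + α₁ΔT) = L₂(1 + α₂ΔT) ⇒ ΔT = (L₂ − L₁)/(α₁L₁ − α₂L₂)
L₂ − L₁ = 1.9997 − 1.9976 = 2.10×10⁻³ m
α₁L₁ − α₂L₂ = 19×10⁻⁶×1.9976 − 1.3×10⁻⁵×1.9997 = 1.19583×10⁻⁵ m/K
ΔT = 2.10×10⁻³ / 1.19583×10⁻⁵ = 175.610 K
T = 25.5 + 175.610 = 201.110 °C

T = 201.1 °C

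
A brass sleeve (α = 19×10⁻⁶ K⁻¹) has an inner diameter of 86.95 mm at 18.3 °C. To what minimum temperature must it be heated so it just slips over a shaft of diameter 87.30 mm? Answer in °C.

T = 230 °C

Required Δd = 87.30 − 86.95 = 0.35 mm
Δd = αd₀ΔT ⇒ ΔT = Δd/(αd₀) = 0.35 / (19×10⁻⁶ × 86.95) = 211.86 K
T_min = 18.3 + 211.86 = 230.16 °C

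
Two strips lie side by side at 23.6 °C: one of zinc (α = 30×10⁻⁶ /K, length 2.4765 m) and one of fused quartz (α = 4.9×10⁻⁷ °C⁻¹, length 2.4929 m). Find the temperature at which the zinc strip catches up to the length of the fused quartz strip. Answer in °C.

L₁(1 + α₁ΔT) = L₂(1 + α₂ΔT) ⇒ ΔT = (L₂ − L₁)/(α₁L₁ − α₂L₂)
L₂ − L₁ = 2.4929 − 2.4765 = 1.64×10⁻² m
α₁L₁ − α₂L₂ = 30×10⁻⁶×2.4765 − 4.9×10⁻⁷×2.4929 = 7.3073479×10⁻⁵ m/K
ΔT = 1.64×10⁻² / 7.3073479×10⁻⁵ = 224.432 K
T = 23.6 + 224.432 = 248.032 °C

T = 248.0 °C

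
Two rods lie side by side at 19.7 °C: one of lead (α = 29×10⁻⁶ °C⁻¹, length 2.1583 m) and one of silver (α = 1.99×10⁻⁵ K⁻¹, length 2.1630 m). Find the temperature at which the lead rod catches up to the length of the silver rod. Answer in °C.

T = 260.1 °C

L₁(1 + α₁ΔT) = L₂(1 + α₂ΔT) ⇒ ΔT = (L₂ − L₁)/(α₁L₁ − α₂L₂)
L₂ − L₁ = 2.1630 − 2.1583 = 4.70×10⁻³ m
α₁L₁ − α₂L₂ = 29×10⁻⁶×2.1583 − 1.99×10⁻⁵×2.1630 = 1.9547×10⁻⁵ m/K
ΔT = 4.70×10⁻³ / 1.9547×10⁻⁵ = 240.446 K
T = 19.7 + 240.446 = 260.146 °C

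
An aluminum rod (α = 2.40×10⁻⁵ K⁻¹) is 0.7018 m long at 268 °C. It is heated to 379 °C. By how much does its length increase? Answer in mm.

ΔL = 1.87 mm

|ΔT| = |379 − 268| = 111 K
ΔL = αL₀ΔT = (2.40×10⁻⁵)(0.7018)(111) = 1.87×10⁻³ m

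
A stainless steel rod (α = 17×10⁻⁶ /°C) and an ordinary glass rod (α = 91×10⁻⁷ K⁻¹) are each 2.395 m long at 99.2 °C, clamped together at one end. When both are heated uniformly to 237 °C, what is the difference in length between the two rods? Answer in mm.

ΔT = 137.8 K
stainless steel: ΔL = 17×10⁻⁶ × 2.395 m × 137.8 = 5.6105×10⁻³ m = 5.6105 mm
ordinary glass: ΔL = 91×10⁻⁷ × 2.395 m × 137.8 = 3.0033×10⁻³ m = 3.0033 mm
difference = 5.6105 − 3.0033 = 2.6072 mm

2.61 mm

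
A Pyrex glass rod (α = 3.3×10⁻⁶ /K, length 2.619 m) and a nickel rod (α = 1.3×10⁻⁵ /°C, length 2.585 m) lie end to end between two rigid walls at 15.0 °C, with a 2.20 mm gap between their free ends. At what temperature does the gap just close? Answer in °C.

α₁L₁ = 8.6427×10⁻⁶ m/K, α₂L₂ = 3.3605×10⁻⁵ m/K → total 4.22477×10⁻⁵ m/K
ΔT = g/(α₁L₁+α₂L₂) = 2.20×10⁻³ / 4.22477×10⁻⁵ = 52.074 K
T = 15.0 + 52.074 = 67.074 °C

T = 67.1 °C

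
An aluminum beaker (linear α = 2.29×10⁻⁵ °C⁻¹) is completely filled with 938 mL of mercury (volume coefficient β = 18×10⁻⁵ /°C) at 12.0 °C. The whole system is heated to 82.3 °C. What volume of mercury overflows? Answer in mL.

The beaker also expands: β_container ≈ 3α = 6.87×10⁻⁵ /K
Net overflow = V₀(β_liq − 3α_cont)ΔT
β − 3α = 1.80×10⁻⁴ − 6.87×10⁻⁵ = 1.113×10⁻⁴ /K; ΔT = 70.3 K
ΔV = 938 × 1.113×10⁻⁴ × 70.3 = 7.34 mL

7.34 mL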